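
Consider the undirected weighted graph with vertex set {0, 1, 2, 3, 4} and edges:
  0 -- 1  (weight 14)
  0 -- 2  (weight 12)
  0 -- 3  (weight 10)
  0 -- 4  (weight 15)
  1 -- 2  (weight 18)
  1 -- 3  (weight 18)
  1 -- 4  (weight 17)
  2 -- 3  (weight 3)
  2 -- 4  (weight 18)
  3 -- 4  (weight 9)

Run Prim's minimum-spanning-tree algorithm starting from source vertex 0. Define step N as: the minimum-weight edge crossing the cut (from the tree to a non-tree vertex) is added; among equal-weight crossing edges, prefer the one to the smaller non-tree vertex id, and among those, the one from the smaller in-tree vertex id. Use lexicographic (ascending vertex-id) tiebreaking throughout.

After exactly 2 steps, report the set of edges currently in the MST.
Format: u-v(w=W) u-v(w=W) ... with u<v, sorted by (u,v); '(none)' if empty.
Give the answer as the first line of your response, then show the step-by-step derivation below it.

0-3(w=10) 2-3(w=3)

step 1: add edge 0-3 (w=10); MST = {0-3(w=10)}
step 2: add edge 2-3 (w=3); MST = {0-3(w=10) 2-3(w=3)}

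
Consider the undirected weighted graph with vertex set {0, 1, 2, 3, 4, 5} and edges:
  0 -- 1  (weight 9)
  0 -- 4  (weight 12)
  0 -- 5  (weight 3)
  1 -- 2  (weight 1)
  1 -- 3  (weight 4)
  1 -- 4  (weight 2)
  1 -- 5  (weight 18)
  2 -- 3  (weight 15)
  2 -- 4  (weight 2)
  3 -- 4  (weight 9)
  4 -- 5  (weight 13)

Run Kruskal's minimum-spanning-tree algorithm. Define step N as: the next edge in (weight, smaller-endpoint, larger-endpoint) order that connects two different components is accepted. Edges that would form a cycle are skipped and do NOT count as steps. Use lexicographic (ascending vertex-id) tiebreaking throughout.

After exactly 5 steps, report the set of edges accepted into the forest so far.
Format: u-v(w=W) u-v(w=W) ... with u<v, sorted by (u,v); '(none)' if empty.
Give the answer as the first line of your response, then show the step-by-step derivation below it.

0-1(w=9) 0-5(w=3) 1-2(w=1) 1-3(w=4) 1-4(w=2)

step 1: add edge 1-2 (w=1); MST = {1-2(w=1)}
step 2: add edge 1-4 (w=2); MST = {1-2(w=1) 1-4(w=2)}
step 3: add edge 0-5 (w=3); MST = {0-5(w=3) 1-2(w=1) 1-4(w=2)}
step 4: add edge 1-3 (w=4); MST = {0-5(w=3) 1-2(w=1) 1-3(w=4) 1-4(w=2)}
step 5: add edge 0-1 (w=9); MST = {0-1(w=9) 0-5(w=3) 1-2(w=1) 1-3(w=4) 1-4(w=2)}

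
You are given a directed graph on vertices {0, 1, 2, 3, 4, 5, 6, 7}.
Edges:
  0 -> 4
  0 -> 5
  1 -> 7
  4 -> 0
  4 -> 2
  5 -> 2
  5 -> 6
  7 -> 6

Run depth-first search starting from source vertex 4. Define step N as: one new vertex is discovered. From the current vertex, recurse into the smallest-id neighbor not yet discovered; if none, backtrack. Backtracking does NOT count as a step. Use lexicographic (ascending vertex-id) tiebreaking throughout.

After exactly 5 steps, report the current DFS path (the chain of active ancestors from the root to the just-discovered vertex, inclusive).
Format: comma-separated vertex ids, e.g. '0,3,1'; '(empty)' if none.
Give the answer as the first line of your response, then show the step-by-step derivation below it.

4,0,5,6

step 1: discover 4; path=4; order=4
step 2: discover 0; path=4>0; order=4,0
step 3: discover 5; path=4>0>5; order=4,0,5
step 4: discover 2; path=4>0>5>2; order=4,0,5,2
step 5: discover 6; path=4>0>5>6; order=4,0,5,2,6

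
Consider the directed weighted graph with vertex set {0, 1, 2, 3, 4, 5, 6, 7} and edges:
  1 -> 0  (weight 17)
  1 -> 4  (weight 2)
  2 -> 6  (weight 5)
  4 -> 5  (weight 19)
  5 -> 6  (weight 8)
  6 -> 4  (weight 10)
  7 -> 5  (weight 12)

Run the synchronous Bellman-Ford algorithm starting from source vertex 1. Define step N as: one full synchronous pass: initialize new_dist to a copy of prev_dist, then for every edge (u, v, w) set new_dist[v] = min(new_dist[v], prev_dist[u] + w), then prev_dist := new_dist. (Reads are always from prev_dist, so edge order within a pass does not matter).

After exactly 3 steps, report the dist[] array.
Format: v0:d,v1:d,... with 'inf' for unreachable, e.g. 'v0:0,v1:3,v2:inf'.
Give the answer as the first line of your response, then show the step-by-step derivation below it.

v0:17,v1:0,v2:inf,v3:inf,v4:2,v5:21,v6:29,v7:inf

step 1: dist = v0:17,v1:0,v2:inf,v3:inf,v4:2,v5:inf,v6:inf,v7:inf
step 2: dist = v0:17,v1:0,v2:inf,v3:inf,v4:2,v5:21,v6:inf,v7:inf
step 3: dist = v0:17,v1:0,v2:inf,v3:inf,v4:2,v5:21,v6:29,v7:inf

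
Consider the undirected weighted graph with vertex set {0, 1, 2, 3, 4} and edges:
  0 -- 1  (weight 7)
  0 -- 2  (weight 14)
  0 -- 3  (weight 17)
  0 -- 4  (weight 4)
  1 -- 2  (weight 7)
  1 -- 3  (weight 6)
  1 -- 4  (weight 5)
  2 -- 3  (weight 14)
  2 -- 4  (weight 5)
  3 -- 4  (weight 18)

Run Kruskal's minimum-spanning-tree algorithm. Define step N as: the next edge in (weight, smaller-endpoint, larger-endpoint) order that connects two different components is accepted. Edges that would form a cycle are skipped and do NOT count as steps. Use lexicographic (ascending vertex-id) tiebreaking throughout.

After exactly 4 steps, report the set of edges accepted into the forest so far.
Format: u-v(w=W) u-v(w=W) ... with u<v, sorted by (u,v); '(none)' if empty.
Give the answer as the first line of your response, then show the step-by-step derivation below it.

0-4(w=4) 1-3(w=6) 1-4(w=5) 2-4(w=5)

step 1: add edge 0-4 (w=4); MST = {0-4(w=4)}
step 2: add edge 1-4 (w=5); MST = {0-4(w=4) 1-4(w=5)}
step 3: add edge 2-4 (w=5); MST = {0-4(w=4) 1-4(w=5) 2-4(w=5)}
step 4: add edge 1-3 (w=6); MST = {0-4(w=4) 1-3(w=6) 1-4(w=5) 2-4(w=5)}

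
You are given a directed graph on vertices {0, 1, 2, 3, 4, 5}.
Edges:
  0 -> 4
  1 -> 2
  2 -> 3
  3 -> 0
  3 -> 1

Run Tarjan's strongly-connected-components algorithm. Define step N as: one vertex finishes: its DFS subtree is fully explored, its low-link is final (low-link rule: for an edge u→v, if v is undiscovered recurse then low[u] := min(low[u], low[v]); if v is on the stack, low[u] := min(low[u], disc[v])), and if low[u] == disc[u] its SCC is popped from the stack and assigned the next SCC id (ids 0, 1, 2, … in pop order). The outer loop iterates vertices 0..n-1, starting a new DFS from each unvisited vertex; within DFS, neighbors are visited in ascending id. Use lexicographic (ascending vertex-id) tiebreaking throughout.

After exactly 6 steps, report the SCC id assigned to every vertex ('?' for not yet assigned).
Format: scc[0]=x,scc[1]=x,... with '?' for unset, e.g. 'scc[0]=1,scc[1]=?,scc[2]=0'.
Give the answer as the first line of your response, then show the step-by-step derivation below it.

scc[0]=1,scc[1]=2,scc[2]=2,scc[3]=2,scc[4]=0,scc[5]=3

step 1: low=(low[0]=0,low[1]=?,low[2]=?,low[3]=?,low[4]=1,low[5]=?); scc=(scc[0]=?,scc[1]=?,scc[2]=?,scc[3]=?,scc[4]=0,scc[5]=?)
step 2: low=(low[0]=0,low[1]=?,low[2]=?,low[3]=?,low[4]=1,low[5]=?); scc=(scc[0]=1,scc[1]=?,scc[2]=?,scc[3]=?,scc[4]=0,scc[5]=?)
step 3: low=(low[0]=0,low[1]=2,low[2]=3,low[3]=2,low[4]=1,low[5]=?); scc=(scc[0]=1,scc[1]=?,scc[2]=?,scc[3]=?,scc[4]=0,scc[5]=?)
step 4: low=(low[0]=0,low[1]=2,low[2]=2,low[3]=2,low[4]=1,low[5]=?); scc=(scc[0]=1,scc[1]=?,scc[2]=?,scc[3]=?,scc[4]=0,scc[5]=?)
step 5: low=(low[0]=0,low[1]=2,low[2]=2,low[3]=2,low[4]=1,low[5]=?); scc=(scc[0]=1,scc[1]=2,scc[2]=2,scc[3]=2,scc[4]=0,scc[5]=?)
step 6: low=(low[0]=0,low[1]=2,low[2]=2,low[3]=2,low[4]=1,low[5]=5); scc=(scc[0]=1,scc[1]=2,scc[2]=2,scc[3]=2,scc[4]=0,scc[5]=3)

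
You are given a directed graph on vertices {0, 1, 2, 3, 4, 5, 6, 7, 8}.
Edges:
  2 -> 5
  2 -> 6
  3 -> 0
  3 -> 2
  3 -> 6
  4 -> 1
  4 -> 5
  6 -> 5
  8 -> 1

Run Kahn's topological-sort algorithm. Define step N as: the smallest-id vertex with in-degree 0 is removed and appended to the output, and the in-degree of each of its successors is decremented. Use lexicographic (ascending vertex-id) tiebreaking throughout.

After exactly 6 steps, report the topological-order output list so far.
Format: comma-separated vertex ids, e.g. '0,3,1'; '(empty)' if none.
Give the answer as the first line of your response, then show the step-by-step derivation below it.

3,0,2,4,6,5

step 1: output 3; order=[3]; indeg=(0,2,0,0,0,3,1,0,0)
step 2: output 0; order=[3,0]; indeg=(0,2,0,0,0,3,1,0,0)
step 3: output 2; order=[3,0,2]; indeg=(0,2,0,0,0,2,0,0,0)
step 4: output 4; order=[3,0,2,4]; indeg=(0,1,0,0,0,1,0,0,0)
step 5: output 6; order=[3,0,2,4,6]; indeg=(0,1,0,0,0,0,0,0,0)
step 6: output 5; order=[3,0,2,4,6,5]; indeg=(0,1,0,0,0,0,0,0,0)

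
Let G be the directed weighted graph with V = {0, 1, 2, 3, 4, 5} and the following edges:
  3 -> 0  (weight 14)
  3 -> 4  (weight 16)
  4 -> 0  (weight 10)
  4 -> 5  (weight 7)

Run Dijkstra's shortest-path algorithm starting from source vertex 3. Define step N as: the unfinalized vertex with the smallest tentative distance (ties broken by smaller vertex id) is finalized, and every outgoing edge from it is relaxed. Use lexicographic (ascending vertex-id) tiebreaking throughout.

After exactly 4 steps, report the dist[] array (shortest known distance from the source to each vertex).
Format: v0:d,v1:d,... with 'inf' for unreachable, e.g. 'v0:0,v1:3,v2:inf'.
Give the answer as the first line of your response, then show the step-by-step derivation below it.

v0:14,v1:inf,v2:inf,v3:0,v4:16,v5:23

step 1: dist = v0:14,v1:inf,v2:inf,v3:0,v4:16,v5:inf
step 2: dist = v0:14,v1:inf,v2:inf,v3:0,v4:16,v5:inf
step 3: dist = v0:14,v1:inf,v2:inf,v3:0,v4:16,v5:23
step 4: dist = v0:14,v1:inf,v2:inf,v3:0,v4:16,v5:23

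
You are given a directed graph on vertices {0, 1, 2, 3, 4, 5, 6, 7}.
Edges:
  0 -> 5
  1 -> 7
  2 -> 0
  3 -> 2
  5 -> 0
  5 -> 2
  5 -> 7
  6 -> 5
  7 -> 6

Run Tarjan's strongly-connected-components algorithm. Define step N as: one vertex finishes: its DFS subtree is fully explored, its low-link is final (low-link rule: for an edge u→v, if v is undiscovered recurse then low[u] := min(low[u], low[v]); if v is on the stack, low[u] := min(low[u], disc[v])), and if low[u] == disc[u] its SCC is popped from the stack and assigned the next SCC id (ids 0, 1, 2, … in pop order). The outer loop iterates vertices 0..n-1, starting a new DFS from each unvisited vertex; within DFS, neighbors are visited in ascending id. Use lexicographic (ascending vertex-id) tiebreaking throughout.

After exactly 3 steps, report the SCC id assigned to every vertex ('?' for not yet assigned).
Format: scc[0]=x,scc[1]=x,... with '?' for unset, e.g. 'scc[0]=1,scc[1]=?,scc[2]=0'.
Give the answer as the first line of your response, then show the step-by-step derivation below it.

scc[0]=?,scc[1]=?,scc[2]=?,scc[3]=?,scc[4]=?,scc[5]=?,scc[6]=?,scc[7]=?

step 1: low=(low[0]=0,low[1]=?,low[2]=0,low[3]=?,low[4]=?,low[5]=0,low[6]=?,low[7]=?); scc=(scc[0]=?,scc[1]=?,scc[2]=?,scc[3]=?,scc[4]=?,scc[5]=?,scc[6]=?,scc[7]=?)
step 2: low=(low[0]=0,low[1]=?,low[2]=0,low[3]=?,low[4]=?,low[5]=0,low[6]=1,low[7]=3); scc=(scc[0]=?,scc[1]=?,scc[2]=?,scc[3]=?,scc[4]=?,scc[5]=?,scc[6]=?,scc[7]=?)
step 3: low=(low[0]=0,low[1]=?,low[2]=0,low[3]=?,low[4]=?,low[5]=0,low[6]=1,low[7]=1); scc=(scc[0]=?,scc[1]=?,scc[2]=?,scc[3]=?,scc[4]=?,scc[5]=?,scc[6]=?,scc[7]=?)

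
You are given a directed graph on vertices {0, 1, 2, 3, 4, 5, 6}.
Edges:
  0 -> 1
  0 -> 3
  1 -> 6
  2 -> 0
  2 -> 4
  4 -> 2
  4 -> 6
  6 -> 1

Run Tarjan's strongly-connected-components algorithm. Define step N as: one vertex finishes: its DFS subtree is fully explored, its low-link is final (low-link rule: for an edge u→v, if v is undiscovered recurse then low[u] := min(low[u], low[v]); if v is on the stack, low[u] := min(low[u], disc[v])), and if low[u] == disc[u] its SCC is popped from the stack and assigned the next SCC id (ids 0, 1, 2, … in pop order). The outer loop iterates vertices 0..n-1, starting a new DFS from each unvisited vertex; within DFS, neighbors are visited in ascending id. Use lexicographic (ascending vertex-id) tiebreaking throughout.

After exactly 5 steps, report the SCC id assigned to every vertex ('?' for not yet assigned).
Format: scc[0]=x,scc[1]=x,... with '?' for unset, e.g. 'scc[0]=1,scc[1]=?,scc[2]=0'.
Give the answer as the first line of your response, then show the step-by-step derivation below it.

scc[0]=2,scc[1]=0,scc[2]=?,scc[3]=1,scc[4]=?,scc[5]=?,scc[6]=0

step 1: low=(low[0]=0,low[1]=1,low[2]=?,low[3]=?,low[4]=?,low[5]=?,low[6]=1); scc=(scc[0]=?,scc[1]=?,scc[2]=?,scc[3]=?,scc[4]=?,scc[5]=?,scc[6]=?)
step 2: low=(low[0]=0,low[1]=1,low[2]=?,low[3]=?,low[4]=?,low[5]=?,low[6]=1); scc=(scc[0]=?,scc[1]=0,scc[2]=?,scc[3]=?,scc[4]=?,scc[5]=?,scc[6]=0)
step 3: low=(low[0]=0,low[1]=1,low[2]=?,low[3]=3,low[4]=?,low[5]=?,low[6]=1); scc=(scc[0]=?,scc[1]=0,scc[2]=?,scc[3]=1,scc[4]=?,scc[5]=?,scc[6]=0)
step 4: low=(low[0]=0,low[1]=1,low[2]=?,low[3]=3,low[4]=?,low[5]=?,low[6]=1); scc=(scc[0]=2,scc[1]=0,scc[2]=?,scc[3]=1,scc[4]=?,scc[5]=?,scc[6]=0)
step 5: low=(low[0]=0,low[1]=1,low[2]=4,low[3]=3,low[4]=4,low[5]=?,low[6]=1); scc=(scc[0]=2,scc[1]=0,scc[2]=?,scc[3]=1,scc[4]=?,scc[5]=?,scc[6]=0)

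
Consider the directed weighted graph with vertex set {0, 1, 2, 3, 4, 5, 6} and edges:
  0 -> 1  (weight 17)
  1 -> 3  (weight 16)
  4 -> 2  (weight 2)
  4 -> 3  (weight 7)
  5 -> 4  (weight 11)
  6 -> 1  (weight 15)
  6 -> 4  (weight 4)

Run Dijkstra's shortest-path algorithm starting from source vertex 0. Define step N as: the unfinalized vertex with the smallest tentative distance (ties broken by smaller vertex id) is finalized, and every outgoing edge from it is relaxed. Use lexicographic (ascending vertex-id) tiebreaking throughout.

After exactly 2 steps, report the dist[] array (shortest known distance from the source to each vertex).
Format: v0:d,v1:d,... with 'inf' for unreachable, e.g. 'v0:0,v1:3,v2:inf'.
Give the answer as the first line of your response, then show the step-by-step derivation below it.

v0:0,v1:17,v2:inf,v3:33,v4:inf,v5:inf,v6:inf

step 1: dist = v0:0,v1:17,v2:inf,v3:inf,v4:inf,v5:inf,v6:inf
step 2: dist = v0:0,v1:17,v2:inf,v3:33,v4:inf,v5:inf,v6:inf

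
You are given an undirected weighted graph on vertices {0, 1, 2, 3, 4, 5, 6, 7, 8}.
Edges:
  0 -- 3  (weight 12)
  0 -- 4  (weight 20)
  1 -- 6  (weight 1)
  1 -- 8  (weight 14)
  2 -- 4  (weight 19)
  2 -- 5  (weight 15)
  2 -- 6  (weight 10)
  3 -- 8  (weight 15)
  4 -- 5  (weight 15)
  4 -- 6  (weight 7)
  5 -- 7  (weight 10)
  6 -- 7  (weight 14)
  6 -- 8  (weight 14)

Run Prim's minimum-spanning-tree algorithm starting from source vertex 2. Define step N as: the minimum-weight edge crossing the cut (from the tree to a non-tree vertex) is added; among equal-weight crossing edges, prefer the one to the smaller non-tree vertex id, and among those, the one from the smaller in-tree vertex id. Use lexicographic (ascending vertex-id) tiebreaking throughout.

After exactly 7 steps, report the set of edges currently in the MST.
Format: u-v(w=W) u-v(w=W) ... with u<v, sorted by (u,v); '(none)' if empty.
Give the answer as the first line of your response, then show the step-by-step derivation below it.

1-6(w=1) 1-8(w=14) 2-6(w=10) 3-8(w=15) 4-6(w=7) 5-7(w=10) 6-7(w=14)

step 1: add edge 2-6 (w=10); MST = {2-6(w=10)}
step 2: add edge 1-6 (w=1); MST = {1-6(w=1) 2-6(w=10)}
step 3: add edge 4-6 (w=7); MST = {1-6(w=1) 2-6(w=10) 4-6(w=7)}
step 4: add edge 6-7 (w=14); MST = {1-6(w=1) 2-6(w=10) 4-6(w=7) 6-7(w=14)}
step 5: add edge 5-7 (w=10); MST = {1-6(w=1) 2-6(w=10) 4-6(w=7) 5-7(w=10) 6-7(w=14)}
step 6: add edge 1-8 (w=14); MST = {1-6(w=1) 1-8(w=14) 2-6(w=10) 4-6(w=7) 5-7(w=10) 6-7(w=14)}
step 7: add edge 3-8 (w=15); MST = {1-6(w=1) 1-8(w=14) 2-6(w=10) 3-8(w=15) 4-6(w=7) 5-7(w=10) 6-7(w=14)}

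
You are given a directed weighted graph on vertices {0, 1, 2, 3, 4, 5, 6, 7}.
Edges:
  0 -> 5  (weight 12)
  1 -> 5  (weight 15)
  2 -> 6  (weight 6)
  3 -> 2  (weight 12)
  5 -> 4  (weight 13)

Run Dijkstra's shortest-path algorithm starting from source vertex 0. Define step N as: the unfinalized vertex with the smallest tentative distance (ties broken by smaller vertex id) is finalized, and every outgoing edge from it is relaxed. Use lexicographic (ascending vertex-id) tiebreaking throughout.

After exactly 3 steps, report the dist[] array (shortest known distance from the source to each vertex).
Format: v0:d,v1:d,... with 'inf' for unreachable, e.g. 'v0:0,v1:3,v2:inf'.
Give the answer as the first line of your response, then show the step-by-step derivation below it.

v0:0,v1:inf,v2:inf,v3:inf,v4:25,v5:12,v6:inf,v7:inf

step 1: dist = v0:0,v1:inf,v2:inf,v3:inf,v4:inf,v5:12,v6:inf,v7:inf
step 2: dist = v0:0,v1:inf,v2:inf,v3:inf,v4:25,v5:12,v6:inf,v7:inf
step 3: dist = v0:0,v1:inf,v2:inf,v3:inf,v4:25,v5:12,v6:inf,v7:inf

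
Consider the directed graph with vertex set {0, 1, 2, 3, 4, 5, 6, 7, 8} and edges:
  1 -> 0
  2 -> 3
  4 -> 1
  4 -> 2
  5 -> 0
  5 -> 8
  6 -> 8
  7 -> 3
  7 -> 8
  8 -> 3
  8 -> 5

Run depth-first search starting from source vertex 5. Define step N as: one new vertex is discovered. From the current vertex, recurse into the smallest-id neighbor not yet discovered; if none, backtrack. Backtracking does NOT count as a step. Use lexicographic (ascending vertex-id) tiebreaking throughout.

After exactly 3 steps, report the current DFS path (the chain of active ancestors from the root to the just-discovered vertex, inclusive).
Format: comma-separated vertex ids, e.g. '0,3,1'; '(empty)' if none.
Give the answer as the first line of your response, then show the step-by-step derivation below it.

5,8

step 1: discover 5; path=5; order=5
step 2: discover 0; path=5>0; order=5,0
step 3: discover 8; path=5>8; order=5,0,8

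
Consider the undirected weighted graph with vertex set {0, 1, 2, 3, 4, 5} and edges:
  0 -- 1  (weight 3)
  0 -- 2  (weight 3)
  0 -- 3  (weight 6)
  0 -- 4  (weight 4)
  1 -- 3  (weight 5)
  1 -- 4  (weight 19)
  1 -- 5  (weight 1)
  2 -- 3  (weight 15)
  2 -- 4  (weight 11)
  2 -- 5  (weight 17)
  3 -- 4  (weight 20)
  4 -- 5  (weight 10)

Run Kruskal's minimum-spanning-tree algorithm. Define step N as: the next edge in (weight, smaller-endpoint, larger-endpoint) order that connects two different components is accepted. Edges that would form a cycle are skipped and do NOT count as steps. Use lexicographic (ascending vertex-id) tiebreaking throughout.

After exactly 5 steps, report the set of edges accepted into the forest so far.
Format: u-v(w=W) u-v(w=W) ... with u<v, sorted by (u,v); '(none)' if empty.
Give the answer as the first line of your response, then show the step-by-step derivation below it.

0-1(w=3) 0-2(w=3) 0-4(w=4) 1-3(w=5) 1-5(w=1)

step 1: add edge 1-5 (w=1); MST = {1-5(w=1)}
step 2: add edge 0-1 (w=3); MST = {0-1(w=3) 1-5(w=1)}
step 3: add edge 0-2 (w=3); MST = {0-1(w=3) 0-2(w=3) 1-5(w=1)}
step 4: add edge 0-4 (w=4); MST = {0-1(w=3) 0-2(w=3) 0-4(w=4) 1-5(w=1)}
step 5: add edge 1-3 (w=5); MST = {0-1(w=3) 0-2(w=3) 0-4(w=4) 1-3(w=5) 1-5(w=1)}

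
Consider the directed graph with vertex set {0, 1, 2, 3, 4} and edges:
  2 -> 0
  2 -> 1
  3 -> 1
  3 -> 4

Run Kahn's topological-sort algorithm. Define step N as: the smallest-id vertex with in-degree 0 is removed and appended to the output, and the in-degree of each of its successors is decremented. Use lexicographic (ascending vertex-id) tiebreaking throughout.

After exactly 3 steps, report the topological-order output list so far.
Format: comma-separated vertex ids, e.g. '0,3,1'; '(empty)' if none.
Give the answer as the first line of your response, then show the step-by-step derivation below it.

2,0,3

step 1: output 2; order=[2]; indeg=(0,1,0,0,1)
step 2: output 0; order=[2,0]; indeg=(0,1,0,0,1)
step 3: output 3; order=[2,0,3]; indeg=(0,0,0,0,0)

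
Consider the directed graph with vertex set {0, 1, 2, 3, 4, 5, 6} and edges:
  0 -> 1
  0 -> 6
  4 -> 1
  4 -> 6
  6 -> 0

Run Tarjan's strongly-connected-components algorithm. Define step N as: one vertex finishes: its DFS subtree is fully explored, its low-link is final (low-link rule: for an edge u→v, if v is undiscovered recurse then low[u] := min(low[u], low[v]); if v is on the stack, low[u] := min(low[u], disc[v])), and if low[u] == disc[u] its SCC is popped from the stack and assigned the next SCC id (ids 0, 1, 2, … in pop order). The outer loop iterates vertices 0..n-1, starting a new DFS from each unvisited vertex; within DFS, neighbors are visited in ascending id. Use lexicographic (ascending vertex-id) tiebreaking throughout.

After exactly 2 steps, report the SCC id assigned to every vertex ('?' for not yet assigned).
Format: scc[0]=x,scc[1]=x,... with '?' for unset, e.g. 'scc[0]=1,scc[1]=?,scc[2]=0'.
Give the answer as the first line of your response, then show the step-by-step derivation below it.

scc[0]=?,scc[1]=0,scc[2]=?,scc[3]=?,scc[4]=?,scc[5]=?,scc[6]=?

step 1: low=(low[0]=0,low[1]=1,low[2]=?,low[3]=?,low[4]=?,low[5]=?,low[6]=?); scc=(scc[0]=?,scc[1]=0,scc[2]=?,scc[3]=?,scc[4]=?,scc[5]=?,scc[6]=?)
step 2: low=(low[0]=0,low[1]=1,low[2]=?,low[3]=?,low[4]=?,low[5]=?,low[6]=0); scc=(scc[0]=?,scc[1]=0,scc[2]=?,scc[3]=?,scc[4]=?,scc[5]=?,scc[6]=?)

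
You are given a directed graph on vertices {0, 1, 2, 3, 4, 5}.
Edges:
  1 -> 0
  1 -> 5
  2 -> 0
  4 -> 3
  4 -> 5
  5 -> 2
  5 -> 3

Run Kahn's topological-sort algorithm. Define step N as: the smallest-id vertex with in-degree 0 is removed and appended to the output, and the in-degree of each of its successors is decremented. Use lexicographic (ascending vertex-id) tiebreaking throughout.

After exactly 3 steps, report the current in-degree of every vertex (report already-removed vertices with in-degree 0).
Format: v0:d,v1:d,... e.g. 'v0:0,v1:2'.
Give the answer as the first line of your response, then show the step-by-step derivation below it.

v0:1,v1:0,v2:0,v3:0,v4:0,v5:0

step 1: output 1; order=[1]; indeg=(1,0,1,2,0,1)
step 2: output 4; order=[1,4]; indeg=(1,0,1,1,0,0)
step 3: output 5; order=[1,4,5]; indeg=(1,0,0,0,0,0)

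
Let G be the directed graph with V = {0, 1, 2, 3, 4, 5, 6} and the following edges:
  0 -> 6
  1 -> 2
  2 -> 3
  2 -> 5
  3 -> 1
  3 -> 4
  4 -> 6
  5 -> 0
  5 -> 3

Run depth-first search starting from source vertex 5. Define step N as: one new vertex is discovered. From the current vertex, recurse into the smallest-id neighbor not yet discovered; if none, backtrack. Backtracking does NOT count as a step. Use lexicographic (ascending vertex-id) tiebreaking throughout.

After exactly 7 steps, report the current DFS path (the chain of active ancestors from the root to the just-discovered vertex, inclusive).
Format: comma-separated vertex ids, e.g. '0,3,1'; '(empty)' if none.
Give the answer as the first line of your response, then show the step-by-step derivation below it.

5,3,4

step 1: discover 5; path=5; order=5
step 2: discover 0; path=5>0; order=5,0
step 3: discover 6; path=5>0>6; order=5,0,6
step 4: discover 3; path=5>3; order=5,0,6,3
step 5: discover 1; path=5>3>1; order=5,0,6,3,1
step 6: discover 2; path=5>3>1>2; order=5,0,6,3,1,2
step 7: discover 4; path=5>3>4; order=5,0,6,3,1,2,4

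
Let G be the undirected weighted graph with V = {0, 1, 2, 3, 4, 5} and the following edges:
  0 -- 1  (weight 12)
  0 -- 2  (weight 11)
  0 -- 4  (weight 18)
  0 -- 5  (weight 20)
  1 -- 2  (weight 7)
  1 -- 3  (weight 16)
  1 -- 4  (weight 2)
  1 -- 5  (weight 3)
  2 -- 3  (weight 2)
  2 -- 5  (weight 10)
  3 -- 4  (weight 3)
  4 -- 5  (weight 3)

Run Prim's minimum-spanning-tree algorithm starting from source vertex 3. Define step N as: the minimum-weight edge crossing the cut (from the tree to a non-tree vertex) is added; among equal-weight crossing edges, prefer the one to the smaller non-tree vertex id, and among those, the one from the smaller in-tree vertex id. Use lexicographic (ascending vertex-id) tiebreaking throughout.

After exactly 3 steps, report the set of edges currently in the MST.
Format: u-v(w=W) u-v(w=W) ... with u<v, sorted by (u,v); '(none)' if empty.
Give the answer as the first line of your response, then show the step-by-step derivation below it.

1-4(w=2) 2-3(w=2) 3-4(w=3)

step 1: add edge 2-3 (w=2); MST = {2-3(w=2)}
step 2: add edge 3-4 (w=3); MST = {2-3(w=2) 3-4(w=3)}
step 3: add edge 1-4 (w=2); MST = {1-4(w=2) 2-3(w=2) 3-4(w=3)}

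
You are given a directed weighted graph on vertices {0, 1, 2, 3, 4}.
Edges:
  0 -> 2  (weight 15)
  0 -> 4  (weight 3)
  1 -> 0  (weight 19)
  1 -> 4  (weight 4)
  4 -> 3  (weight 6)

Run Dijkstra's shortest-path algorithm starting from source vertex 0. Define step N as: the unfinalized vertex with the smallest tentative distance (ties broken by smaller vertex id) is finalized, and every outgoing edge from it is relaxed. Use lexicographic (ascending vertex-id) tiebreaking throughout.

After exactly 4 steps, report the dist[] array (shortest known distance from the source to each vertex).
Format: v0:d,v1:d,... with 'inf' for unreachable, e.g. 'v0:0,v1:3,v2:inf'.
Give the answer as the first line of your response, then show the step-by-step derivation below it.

v0:0,v1:inf,v2:15,v3:9,v4:3

step 1: dist = v0:0,v1:inf,v2:15,v3:inf,v4:3
step 2: dist = v0:0,v1:inf,v2:15,v3:9,v4:3
step 3: dist = v0:0,v1:inf,v2:15,v3:9,v4:3
step 4: dist = v0:0,v1:inf,v2:15,v3:9,v4:3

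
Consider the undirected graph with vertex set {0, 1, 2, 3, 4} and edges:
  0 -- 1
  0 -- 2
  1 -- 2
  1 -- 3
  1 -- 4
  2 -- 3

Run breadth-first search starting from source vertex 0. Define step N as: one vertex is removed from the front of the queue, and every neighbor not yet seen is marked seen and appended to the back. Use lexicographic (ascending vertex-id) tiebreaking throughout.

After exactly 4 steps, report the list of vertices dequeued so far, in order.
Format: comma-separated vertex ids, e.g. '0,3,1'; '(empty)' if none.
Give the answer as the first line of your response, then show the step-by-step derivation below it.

0,1,2,3

step 1: dequeue 0; queue=[1,2]; order=0
step 2: dequeue 1; queue=[2,3,4]; order=0,1
step 3: dequeue 2; queue=[3,4]; order=0,1,2
step 4: dequeue 3; queue=[4]; order=0,1,2,3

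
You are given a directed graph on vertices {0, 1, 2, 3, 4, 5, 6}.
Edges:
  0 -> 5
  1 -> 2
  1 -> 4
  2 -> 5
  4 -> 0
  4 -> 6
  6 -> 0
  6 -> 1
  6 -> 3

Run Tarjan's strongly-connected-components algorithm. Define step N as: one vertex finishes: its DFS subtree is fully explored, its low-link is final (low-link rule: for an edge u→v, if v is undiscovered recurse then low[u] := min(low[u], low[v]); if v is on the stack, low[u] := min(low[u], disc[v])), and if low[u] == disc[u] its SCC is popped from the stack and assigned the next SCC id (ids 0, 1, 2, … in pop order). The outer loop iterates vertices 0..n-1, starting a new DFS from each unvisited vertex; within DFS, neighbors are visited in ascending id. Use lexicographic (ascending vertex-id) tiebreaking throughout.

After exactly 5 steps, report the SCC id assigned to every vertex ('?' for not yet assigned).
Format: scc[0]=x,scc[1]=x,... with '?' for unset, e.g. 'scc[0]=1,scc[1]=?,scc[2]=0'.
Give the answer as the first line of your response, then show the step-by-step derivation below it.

scc[0]=1,scc[1]=?,scc[2]=2,scc[3]=3,scc[4]=?,scc[5]=0,scc[6]=?

step 1: low=(low[0]=0,low[1]=?,low[2]=?,low[3]=?,low[4]=?,low[5]=1,low[6]=?); scc=(scc[0]=?,scc[1]=?,scc[2]=?,scc[3]=?,scc[4]=?,scc[5]=0,scc[6]=?)
step 2: low=(low[0]=0,low[1]=?,low[2]=?,low[3]=?,low[4]=?,low[5]=1,low[6]=?); scc=(scc[0]=1,scc[1]=?,scc[2]=?,scc[3]=?,scc[4]=?,scc[5]=0,scc[6]=?)
step 3: low=(low[0]=0,low[1]=2,low[2]=3,low[3]=?,low[4]=?,low[5]=1,low[6]=?); scc=(scc[0]=1,scc[1]=?,scc[2]=2,scc[3]=?,scc[4]=?,scc[5]=0,scc[6]=?)
step 4: low=(low[0]=0,low[1]=2,low[2]=3,low[3]=6,low[4]=4,low[5]=1,low[6]=2); scc=(scc[0]=1,scc[1]=?,scc[2]=2,scc[3]=3,scc[4]=?,scc[5]=0,scc[6]=?)
step 5: low=(low[0]=0,low[1]=2,low[2]=3,low[3]=6,low[4]=4,low[5]=1,low[6]=2); scc=(scc[0]=1,scc[1]=?,scc[2]=2,scc[3]=3,scc[4]=?,scc[5]=0,scc[6]=?)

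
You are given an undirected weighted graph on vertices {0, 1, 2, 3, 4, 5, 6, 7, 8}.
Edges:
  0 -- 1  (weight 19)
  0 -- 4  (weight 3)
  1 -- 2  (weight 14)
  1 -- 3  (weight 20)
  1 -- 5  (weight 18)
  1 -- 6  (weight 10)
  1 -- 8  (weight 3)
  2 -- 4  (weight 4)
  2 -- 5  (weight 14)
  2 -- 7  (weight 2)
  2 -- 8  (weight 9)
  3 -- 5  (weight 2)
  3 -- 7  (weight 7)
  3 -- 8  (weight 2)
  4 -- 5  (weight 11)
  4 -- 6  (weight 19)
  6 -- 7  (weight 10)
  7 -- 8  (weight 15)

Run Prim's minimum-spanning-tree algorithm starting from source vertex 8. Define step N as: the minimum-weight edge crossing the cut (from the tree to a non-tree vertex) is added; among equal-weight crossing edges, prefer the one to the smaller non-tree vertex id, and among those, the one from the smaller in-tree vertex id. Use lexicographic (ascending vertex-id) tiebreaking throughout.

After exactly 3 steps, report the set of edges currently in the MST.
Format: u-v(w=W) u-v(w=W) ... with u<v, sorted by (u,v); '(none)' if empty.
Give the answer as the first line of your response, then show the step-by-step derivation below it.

1-8(w=3) 3-5(w=2) 3-8(w=2)

step 1: add edge 3-8 (w=2); MST = {3-8(w=2)}
step 2: add edge 3-5 (w=2); MST = {3-5(w=2) 3-8(w=2)}
step 3: add edge 1-8 (w=3); MST = {1-8(w=3) 3-5(w=2) 3-8(w=2)}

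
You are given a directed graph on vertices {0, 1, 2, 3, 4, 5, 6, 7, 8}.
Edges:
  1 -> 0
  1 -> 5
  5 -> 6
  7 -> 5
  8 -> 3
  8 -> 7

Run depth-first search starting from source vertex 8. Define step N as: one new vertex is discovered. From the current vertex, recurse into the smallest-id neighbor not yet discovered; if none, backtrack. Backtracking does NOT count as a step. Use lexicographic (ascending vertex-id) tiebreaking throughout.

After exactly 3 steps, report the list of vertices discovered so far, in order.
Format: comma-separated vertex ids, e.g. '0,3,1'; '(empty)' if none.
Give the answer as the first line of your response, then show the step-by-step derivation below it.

8,3,7

step 1: discover 8; path=8; order=8
step 2: discover 3; path=8>3; order=8,3
step 3: discover 7; path=8>7; order=8,3,7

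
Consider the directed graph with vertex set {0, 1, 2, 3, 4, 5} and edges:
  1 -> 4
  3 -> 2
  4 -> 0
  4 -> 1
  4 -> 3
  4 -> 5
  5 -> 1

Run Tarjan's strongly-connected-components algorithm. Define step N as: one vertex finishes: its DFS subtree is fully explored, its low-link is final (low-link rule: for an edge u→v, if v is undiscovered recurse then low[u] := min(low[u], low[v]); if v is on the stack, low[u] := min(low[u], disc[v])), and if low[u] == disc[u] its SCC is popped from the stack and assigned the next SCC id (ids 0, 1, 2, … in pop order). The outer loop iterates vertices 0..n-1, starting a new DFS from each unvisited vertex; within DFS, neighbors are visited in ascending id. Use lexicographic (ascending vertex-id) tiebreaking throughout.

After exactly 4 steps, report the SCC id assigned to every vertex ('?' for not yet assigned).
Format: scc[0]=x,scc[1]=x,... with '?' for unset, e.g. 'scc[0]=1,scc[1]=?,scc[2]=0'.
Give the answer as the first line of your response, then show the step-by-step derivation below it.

scc[0]=0,scc[1]=?,scc[2]=1,scc[3]=2,scc[4]=?,scc[5]=?

step 1: low=(low[0]=0,low[1]=?,low[2]=?,low[3]=?,low[4]=?,low[5]=?); scc=(scc[0]=0,scc[1]=?,scc[2]=?,scc[3]=?,scc[4]=?,scc[5]=?)
step 2: low=(low[0]=0,low[1]=1,low[2]=4,low[3]=3,low[4]=1,low[5]=?); scc=(scc[0]=0,scc[1]=?,scc[2]=1,scc[3]=?,scc[4]=?,scc[5]=?)
step 3: low=(low[0]=0,low[1]=1,low[2]=4,low[3]=3,low[4]=1,low[5]=?); scc=(scc[0]=0,scc[1]=?,scc[2]=1,scc[3]=2,scc[4]=?,scc[5]=?)
step 4: low=(low[0]=0,low[1]=1,low[2]=4,low[3]=3,low[4]=1,low[5]=1); scc=(scc[0]=0,scc[1]=?,scc[2]=1,scc[3]=2,scc[4]=?,scc[5]=?)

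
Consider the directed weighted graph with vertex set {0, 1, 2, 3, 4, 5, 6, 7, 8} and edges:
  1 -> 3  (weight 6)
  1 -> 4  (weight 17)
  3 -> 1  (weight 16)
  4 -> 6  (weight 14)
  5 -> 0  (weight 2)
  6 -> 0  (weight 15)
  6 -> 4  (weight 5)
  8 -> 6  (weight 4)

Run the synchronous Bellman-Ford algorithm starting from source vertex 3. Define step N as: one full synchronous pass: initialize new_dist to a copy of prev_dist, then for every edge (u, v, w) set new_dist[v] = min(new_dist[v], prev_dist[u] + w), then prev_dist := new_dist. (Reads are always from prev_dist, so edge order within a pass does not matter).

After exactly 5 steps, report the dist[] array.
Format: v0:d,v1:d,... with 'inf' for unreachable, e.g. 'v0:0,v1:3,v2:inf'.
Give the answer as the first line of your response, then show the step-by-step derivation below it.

v0:62,v1:16,v2:inf,v3:0,v4:33,v5:inf,v6:47,v7:inf,v8:inf

step 1: dist = v0:inf,v1:16,v2:inf,v3:0,v4:inf,v5:inf,v6:inf,v7:inf,v8:inf
step 2: dist = v0:inf,v1:16,v2:inf,v3:0,v4:33,v5:inf,v6:inf,v7:inf,v8:inf
step 3: dist = v0:inf,v1:16,v2:inf,v3:0,v4:33,v5:inf,v6:47,v7:inf,v8:inf
step 4: dist = v0:62,v1:16,v2:inf,v3:0,v4:33,v5:inf,v6:47,v7:inf,v8:inf
step 5: dist = v0:62,v1:16,v2:inf,v3:0,v4:33,v5:inf,v6:47,v7:inf,v8:inf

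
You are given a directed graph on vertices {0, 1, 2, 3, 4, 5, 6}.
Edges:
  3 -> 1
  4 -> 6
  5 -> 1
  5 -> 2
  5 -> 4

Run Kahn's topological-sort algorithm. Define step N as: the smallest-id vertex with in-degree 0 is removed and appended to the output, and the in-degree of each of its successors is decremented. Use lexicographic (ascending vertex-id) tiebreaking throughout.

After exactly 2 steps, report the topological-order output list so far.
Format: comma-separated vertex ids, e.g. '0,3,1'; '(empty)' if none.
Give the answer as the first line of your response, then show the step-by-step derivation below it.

0,3

step 1: output 0; order=[0]; indeg=(0,2,1,0,1,0,1)
step 2: output 3; order=[0,3]; indeg=(0,1,1,0,1,0,1)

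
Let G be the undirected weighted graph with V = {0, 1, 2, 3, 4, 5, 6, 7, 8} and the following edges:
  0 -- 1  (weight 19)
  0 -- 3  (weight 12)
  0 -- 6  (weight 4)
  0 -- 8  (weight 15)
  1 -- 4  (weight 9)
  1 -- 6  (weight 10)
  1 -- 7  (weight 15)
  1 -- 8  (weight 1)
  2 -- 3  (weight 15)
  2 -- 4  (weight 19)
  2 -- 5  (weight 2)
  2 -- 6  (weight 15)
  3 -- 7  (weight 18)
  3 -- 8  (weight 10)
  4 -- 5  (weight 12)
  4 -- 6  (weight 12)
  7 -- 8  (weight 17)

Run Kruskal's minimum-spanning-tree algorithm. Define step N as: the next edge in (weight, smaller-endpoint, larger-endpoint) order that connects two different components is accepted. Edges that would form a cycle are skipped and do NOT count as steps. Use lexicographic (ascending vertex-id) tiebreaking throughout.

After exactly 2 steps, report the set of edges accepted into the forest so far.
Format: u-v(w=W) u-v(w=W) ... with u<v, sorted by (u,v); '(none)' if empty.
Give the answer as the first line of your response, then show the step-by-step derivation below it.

1-8(w=1) 2-5(w=2)

step 1: add edge 1-8 (w=1); MST = {1-8(w=1)}
step 2: add edge 2-5 (w=2); MST = {1-8(w=1) 2-5(w=2)}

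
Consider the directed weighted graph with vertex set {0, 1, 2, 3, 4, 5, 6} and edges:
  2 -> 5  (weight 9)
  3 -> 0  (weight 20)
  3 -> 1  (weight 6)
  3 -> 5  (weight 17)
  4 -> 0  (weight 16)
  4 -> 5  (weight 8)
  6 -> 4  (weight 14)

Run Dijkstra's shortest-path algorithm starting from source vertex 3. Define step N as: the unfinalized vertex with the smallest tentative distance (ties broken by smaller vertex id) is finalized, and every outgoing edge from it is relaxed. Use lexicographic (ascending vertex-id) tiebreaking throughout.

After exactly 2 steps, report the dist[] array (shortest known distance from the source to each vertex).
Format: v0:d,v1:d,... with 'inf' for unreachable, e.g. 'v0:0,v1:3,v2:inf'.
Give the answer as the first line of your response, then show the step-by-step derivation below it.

v0:20,v1:6,v2:inf,v3:0,v4:inf,v5:17,v6:inf

step 1: dist = v0:20,v1:6,v2:inf,v3:0,v4:inf,v5:17,v6:inf
step 2: dist = v0:20,v1:6,v2:inf,v3:0,v4:inf,v5:17,v6:inf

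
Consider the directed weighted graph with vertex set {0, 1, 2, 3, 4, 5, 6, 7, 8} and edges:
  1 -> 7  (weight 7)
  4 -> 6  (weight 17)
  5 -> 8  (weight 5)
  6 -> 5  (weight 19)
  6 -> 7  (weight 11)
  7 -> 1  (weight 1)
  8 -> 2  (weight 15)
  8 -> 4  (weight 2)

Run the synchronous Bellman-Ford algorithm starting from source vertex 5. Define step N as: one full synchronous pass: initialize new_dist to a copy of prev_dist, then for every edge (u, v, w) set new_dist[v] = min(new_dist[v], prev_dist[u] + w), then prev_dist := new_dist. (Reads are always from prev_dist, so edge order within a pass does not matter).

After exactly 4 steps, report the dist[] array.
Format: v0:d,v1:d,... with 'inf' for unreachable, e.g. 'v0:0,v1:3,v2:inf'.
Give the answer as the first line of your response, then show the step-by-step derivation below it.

v0:inf,v1:inf,v2:20,v3:inf,v4:7,v5:0,v6:24,v7:35,v8:5

step 1: dist = v0:inf,v1:inf,v2:inf,v3:inf,v4:inf,v5:0,v6:inf,v7:inf,v8:5
step 2: dist = v0:inf,v1:inf,v2:20,v3:inf,v4:7,v5:0,v6:inf,v7:inf,v8:5
step 3: dist = v0:inf,v1:inf,v2:20,v3:inf,v4:7,v5:0,v6:24,v7:inf,v8:5
step 4: dist = v0:inf,v1:inf,v2:20,v3:inf,v4:7,v5:0,v6:24,v7:35,v8:5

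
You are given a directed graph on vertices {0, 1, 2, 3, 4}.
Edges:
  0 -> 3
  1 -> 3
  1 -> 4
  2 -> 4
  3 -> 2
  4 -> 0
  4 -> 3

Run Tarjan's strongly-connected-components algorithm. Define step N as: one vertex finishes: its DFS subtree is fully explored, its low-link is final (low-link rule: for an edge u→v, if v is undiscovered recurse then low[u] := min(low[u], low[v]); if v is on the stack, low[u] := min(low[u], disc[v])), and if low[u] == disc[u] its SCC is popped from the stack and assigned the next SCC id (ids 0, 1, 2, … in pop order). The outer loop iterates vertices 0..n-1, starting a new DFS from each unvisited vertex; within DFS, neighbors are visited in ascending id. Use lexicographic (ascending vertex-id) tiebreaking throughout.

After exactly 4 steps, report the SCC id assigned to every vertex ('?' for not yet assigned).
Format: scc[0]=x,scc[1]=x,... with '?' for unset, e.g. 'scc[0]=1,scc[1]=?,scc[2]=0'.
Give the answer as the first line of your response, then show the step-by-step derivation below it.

scc[0]=0,scc[1]=?,scc[2]=0,scc[3]=0,scc[4]=0

step 1: low=(low[0]=0,low[1]=?,low[2]=2,low[3]=1,low[4]=0); scc=(scc[0]=?,scc[1]=?,scc[2]=?,scc[3]=?,scc[4]=?)
step 2: low=(low[0]=0,low[1]=?,low[2]=0,low[3]=1,low[4]=0); scc=(scc[0]=?,scc[1]=?,scc[2]=?,scc[3]=?,scc[4]=?)
step 3: low=(low[0]=0,low[1]=?,low[2]=0,low[3]=0,low[4]=0); scc=(scc[0]=?,scc[1]=?,scc[2]=?,scc[3]=?,scc[4]=?)
step 4: low=(low[0]=0,low[1]=?,low[2]=0,low[3]=0,low[4]=0); scc=(scc[0]=0,scc[1]=?,scc[2]=0,scc[3]=0,scc[4]=0)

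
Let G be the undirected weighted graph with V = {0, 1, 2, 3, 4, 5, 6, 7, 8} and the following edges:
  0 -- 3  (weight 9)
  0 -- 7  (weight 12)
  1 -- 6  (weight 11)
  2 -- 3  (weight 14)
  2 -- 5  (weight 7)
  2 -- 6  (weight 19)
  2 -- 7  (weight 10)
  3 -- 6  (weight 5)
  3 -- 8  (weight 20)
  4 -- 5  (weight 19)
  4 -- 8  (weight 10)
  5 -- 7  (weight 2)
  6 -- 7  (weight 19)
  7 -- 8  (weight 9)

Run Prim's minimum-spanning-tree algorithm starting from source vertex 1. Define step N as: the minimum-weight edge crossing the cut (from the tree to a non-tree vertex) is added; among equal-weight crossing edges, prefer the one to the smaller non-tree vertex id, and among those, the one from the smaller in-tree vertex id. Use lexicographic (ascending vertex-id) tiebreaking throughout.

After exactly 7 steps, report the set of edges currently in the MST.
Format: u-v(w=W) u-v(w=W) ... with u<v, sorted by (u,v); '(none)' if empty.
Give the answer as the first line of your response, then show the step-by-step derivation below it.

0-3(w=9) 0-7(w=12) 1-6(w=11) 2-5(w=7) 3-6(w=5) 5-7(w=2) 7-8(w=9)

step 1: add edge 1-6 (w=11); MST = {1-6(w=11)}
step 2: add edge 3-6 (w=5); MST = {1-6(w=11) 3-6(w=5)}
step 3: add edge 0-3 (w=9); MST = {0-3(w=9) 1-6(w=11) 3-6(w=5)}
step 4: add edge 0-7 (w=12); MST = {0-3(w=9) 0-7(w=12) 1-6(w=11) 3-6(w=5)}
step 5: add edge 5-7 (w=2); MST = {0-3(w=9) 0-7(w=12) 1-6(w=11) 3-6(w=5) 5-7(w=2)}
step 6: add edge 2-5 (w=7); MST = {0-3(w=9) 0-7(w=12) 1-6(w=11) 2-5(w=7) 3-6(w=5) 5-7(w=2)}
step 7: add edge 7-8 (w=9); MST = {0-3(w=9) 0-7(w=12) 1-6(w=11) 2-5(w=7) 3-6(w=5) 5-7(w=2) 7-8(w=9)}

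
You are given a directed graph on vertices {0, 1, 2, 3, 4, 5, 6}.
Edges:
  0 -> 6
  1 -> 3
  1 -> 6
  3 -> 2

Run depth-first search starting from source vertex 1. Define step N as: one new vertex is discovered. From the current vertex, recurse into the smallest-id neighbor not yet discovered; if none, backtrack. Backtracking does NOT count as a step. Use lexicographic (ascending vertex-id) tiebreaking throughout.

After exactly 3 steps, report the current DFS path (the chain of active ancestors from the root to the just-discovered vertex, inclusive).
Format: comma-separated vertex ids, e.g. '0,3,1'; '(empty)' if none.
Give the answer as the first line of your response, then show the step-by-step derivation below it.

1,3,2

step 1: discover 1; path=1; order=1
step 2: discover 3; path=1>3; order=1,3
step 3: discover 2; path=1>3>2; order=1,3,2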